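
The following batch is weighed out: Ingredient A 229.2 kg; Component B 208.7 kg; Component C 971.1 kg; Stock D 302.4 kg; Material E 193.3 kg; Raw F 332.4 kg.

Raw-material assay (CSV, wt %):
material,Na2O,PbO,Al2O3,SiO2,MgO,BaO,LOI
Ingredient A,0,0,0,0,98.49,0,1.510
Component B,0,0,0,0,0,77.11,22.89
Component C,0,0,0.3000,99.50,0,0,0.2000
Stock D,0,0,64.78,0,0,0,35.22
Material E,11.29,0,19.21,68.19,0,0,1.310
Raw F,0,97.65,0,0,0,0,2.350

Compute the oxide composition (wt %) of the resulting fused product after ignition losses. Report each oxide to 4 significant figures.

Intermediates are displayed rounded to four significant digits within the worked lines; the whole derivation holds full precision at all times; a single rounding completes every reported number — all derived quantities are carried in exact precision (LOI, net glass mass, the yield, the six compositions, totals) starting from the weights for 2067 kg of glass as quoted within question or answer.
What the batch supplies per oxide:
  Na2O: 193.3·0.1129 = 21.82 kg
  PbO: 332.4·0.9765 = 324.6 kg
  Al2O3: 971.1·0.003000 + 302.4·0.6478 + 193.3·0.1921 = 235.9 kg
  SiO2: 971.1·0.9950 + 193.3·0.6819 = 1098 kg
  MgO: 229.2·0.9849 = 225.7 kg
  BaO: 208.7·0.7711 = 160.9 kg
LOI: 229.2·0.01510 + 208.7·0.2289 + 971.1·0.002000 + 302.4·0.3522 + 193.3·0.01310 + 332.4·0.02350 = 170.0 kg
Resulting glass, batch − LOI: 2237 − 170.0 = 2067 kg (= Σ oxide masses)
percent share: oxide ÷ glass, ×100

Glass mass = 2067 kg (batch 2237 − LOI 170.0).
Composition: Na2O 1.056%, PbO 15.70%, Al2O3 11.41%, SiO2 53.12%, MgO 10.92%, BaO 7.785%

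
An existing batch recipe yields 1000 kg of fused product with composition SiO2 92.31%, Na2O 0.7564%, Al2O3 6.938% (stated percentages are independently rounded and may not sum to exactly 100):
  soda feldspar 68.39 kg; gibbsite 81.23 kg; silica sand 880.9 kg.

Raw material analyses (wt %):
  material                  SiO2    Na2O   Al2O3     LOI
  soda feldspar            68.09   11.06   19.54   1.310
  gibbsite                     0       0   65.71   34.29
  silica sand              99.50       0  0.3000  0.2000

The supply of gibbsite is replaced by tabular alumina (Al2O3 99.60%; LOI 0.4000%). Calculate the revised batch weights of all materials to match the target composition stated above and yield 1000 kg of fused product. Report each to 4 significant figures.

Each numeric step carries full precision at each step — values along the way are rounded to 4 significant figures as shown; every reported figure undergoes a single rounding. All derived quantities, including the totals, yield, ignition loss, net glass mass, the three compositions, are re-derived starting from the weights on 1000 kg of glass in full float precision, exactly as shown in the problem or the answer.
Oxide-by-oxide targets in 1000 kg fused product:
  SiO2: 92.31% × 1000 = 923.1 kg
  Na2O: 0.7564% × 1000 = 7.564 kg
  Al2O3: 6.938% × 1000 = 69.38 kg
Oxide-by-oxide audit per the reported batch figures, for the quoted basis mass (delivered sums recover each target inside rounding margins):
  SiO2: 68.39·0.6809 + 880.9·0.9950 = 923.1 kg (target 923.1 kg)
  Na2O: 68.39·0.1106 = 7.564 kg (target 7.564 kg)
  Al2O3: 68.39·0.1954 + 53.59·0.9960 + 880.9·0.003000 = 69.38 kg (target 69.38 kg)
Glass mass check: the batch minus its LOI: 1000 kg (per-oxide target masses sum to 1000 kg; stated basis 1000 kg — a pure rounding effect).
Total batch = Σ batch = 1003 kg; ignition loss, Σ(batch × LOI) = 2.872 kg; yield: glass divided by total = 99.71%.

Revised batch per 1000 kg fused product:
  soda feldspar: 68.39 kg
  tabular alumina: 53.59 kg
  silica sand: 880.9 kg
Total batch = 1003 kg; LOI loss = 2.872 kg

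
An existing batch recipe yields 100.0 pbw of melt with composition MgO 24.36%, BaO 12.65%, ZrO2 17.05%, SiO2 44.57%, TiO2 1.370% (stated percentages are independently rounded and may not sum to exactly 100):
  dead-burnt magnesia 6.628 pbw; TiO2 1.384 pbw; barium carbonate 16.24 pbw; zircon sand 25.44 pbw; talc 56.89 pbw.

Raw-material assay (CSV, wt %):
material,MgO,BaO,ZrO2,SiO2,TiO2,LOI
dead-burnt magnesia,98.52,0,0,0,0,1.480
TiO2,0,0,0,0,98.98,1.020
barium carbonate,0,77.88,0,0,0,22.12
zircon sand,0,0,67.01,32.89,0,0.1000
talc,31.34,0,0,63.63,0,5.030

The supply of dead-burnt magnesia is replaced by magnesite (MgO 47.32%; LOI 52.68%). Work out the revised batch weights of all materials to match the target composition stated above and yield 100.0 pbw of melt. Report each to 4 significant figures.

Revised batch per 100.0 pbw melt:
  magnesite: 13.80 pbw
  TiO2: 1.384 pbw
  barium carbonate: 16.24 pbw
  zircon sand: 25.44 pbw
  talc: 56.89 pbw
Total batch = 113.8 pbw; LOI loss = 13.76 pbw

Intermediates are displayed, with 4-significant-figure rounding, in the printout; all arithmetic carries exact precision through every step — every reported result is rounded exactly once. All derived quantities, which include ignition loss, totals, the five compositions, the yield, net glass mass, are rebuilt in exact precision, as set out in the problem or the answer, from the weighed amounts per 100.0 pbw of glass.
The oxide mass targets at 100.0 pbw melt:
  MgO: 24.36% × 100.0 = 24.36 pbw
  BaO: 12.65% × 100.0 = 12.65 pbw
  ZrO2: 17.05% × 100.0 = 17.05 pbw
  SiO2: 44.57% × 100.0 = 44.57 pbw
  TiO2: 1.370% × 100.0 = 1.370 pbw
Checking each oxide sum working from each reported weight, relative to the basis at hand (oxide sums agree with the targets up to rounding of the answer):
  MgO: 13.80·0.4732 + 56.89·0.3134 = 24.36 pbw (target 24.36 pbw)
  BaO: 16.24·0.7788 = 12.65 pbw (target 12.65 pbw)
  ZrO2: 25.44·0.6701 = 17.05 pbw (target 17.05 pbw)
  SiO2: 25.44·0.3289 + 56.89·0.6363 = 44.57 pbw (target 44.57 pbw)
  TiO2: 1.384·0.9898 = 1.370 pbw (target 1.370 pbw)
Glass-mass closure: whole batch net of LOI = 99.99 pbw (targets for the oxides total 100.0 pbw; stated basis 100.0 pbw — gaps are rounding artifacts).
Whole-batch sum: Σ batch = 113.8 pbw; Σ batch·LOI gives LOI loss = 13.76 pbw; yield: glass divided by total = 87.90%.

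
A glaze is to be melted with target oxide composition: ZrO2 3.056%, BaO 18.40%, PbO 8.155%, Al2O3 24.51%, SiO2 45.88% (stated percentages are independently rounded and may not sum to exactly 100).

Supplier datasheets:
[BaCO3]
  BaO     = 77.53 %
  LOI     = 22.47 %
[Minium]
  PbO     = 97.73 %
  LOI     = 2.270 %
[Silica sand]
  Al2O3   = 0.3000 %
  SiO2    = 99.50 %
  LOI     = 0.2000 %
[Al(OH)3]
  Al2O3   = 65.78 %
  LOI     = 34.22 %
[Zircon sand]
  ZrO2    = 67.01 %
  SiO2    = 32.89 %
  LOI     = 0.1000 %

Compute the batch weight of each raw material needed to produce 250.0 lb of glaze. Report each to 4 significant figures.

Exact precision is carried throughout; working values are printed rounded to 4 significant figures alongside each step — every reported number receives exactly one rounding — derived quantities (ignition loss, glass mass, the five compositions, yield, totals) are carried in full precision using the weight values for 250.0 lb of glass precisely as stated by question or answer.
Oxide-by-oxide targets in 250.0 lb glaze:
  ZrO2: 3.056% × 250.0 = 7.640 lb
  BaO: 18.40% × 250.0 = 46.00 lb
  PbO: 8.155% × 250.0 = 20.39 lb
  Al2O3: 24.51% × 250.0 = 61.28 lb
  SiO2: 45.88% × 250.0 = 114.7 lb
Checking each oxide sum working from each reported weight, per the basis as stated (oxide sums agree with the targets inside rounding margins):
  ZrO2: 11.40·0.6701 = 7.639 lb (target 7.640 lb)
  BaO: 59.33·0.7753 = 46.00 lb (target 46.00 lb)
  PbO: 20.86·0.9773 = 20.39 lb (target 20.39 lb)
  Al2O3: 111.5·0.003000 + 92.64·0.6578 = 61.27 lb (target 61.28 lb)
  SiO2: 111.5·0.9950 + 11.40·0.3289 = 114.7 lb (target 114.7 lb)
Glass-mass closure: whole batch net of LOI = 250.0 lb (targets for the oxides total 250.0 lb; versus the stated basis of 250.0 lb — deltas are rounding alone).
Adding the batch up: Σ batch = 295.7 lb; loss to ignition Σ batch·LOI = 45.74 lb; yield = glass ÷ total batch = 84.53%.

Batch per 250.0 lb glaze:
  BaCO3: 59.33 lb
  Minium: 20.86 lb
  Silica sand: 111.5 lb
  Al(OH)3: 92.64 lb
  Zircon sand: 11.40 lb
Total batch = 295.7 lb; LOI loss = 45.74 lb; yield = 84.53%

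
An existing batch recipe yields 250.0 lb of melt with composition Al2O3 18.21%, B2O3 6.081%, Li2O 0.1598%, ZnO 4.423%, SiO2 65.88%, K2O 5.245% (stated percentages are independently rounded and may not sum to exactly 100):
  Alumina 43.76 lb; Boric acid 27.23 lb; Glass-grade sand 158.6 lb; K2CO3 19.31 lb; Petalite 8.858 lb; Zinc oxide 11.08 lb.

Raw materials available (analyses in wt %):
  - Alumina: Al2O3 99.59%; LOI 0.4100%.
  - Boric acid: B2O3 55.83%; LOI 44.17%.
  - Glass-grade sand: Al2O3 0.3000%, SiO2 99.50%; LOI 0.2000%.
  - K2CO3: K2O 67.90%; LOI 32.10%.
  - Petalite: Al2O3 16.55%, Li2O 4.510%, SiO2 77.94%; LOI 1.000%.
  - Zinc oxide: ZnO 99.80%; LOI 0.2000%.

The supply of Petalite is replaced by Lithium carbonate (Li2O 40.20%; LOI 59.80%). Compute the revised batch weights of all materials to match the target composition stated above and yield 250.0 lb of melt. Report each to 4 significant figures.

The working math carries full precision throughout — working values are displayed with 4-significant-digit rounding across the worked steps; each reported value is rounded exactly once; all derived quantities are recomputed using the weight values on 250.0 lb of glass at full float precision (ignition loss, the six compositions, the yield, net glass mass, the totals) as they appear in either problem or answer.
Target oxide masses per 250.0 lb melt:
  Al2O3: 18.21% × 250.0 = 45.52 lb
  B2O3: 6.081% × 250.0 = 15.20 lb
  Li2O: 0.1598% × 250.0 = 0.3995 lb
  ZnO: 4.423% × 250.0 = 11.06 lb
  SiO2: 65.88% × 250.0 = 164.7 lb
  K2O: 5.245% × 250.0 = 13.11 lb
Balance tally, oxide-wise, working from each reported weight, under the basis named above (each sum matches its target mass inside rounding margins):
  Al2O3: 45.21·0.9959 + 165.5·0.003000 = 45.52 lb (target 45.52 lb)
  B2O3: 27.23·0.5583 = 15.20 lb (target 15.20 lb)
  Li2O: 0.9938·0.4020 = 0.3995 lb (target 0.3995 lb)
  ZnO: 11.08·0.9980 = 11.06 lb (target 11.06 lb)
  SiO2: 165.5·0.9950 = 164.7 lb (target 164.7 lb)
  K2O: 19.31·0.6790 = 13.11 lb (target 13.11 lb)
Consistency of the glass mass: batch Σ − ignition loss = 250.0 lb (per-oxide target masses sum to 250.0 lb; against the stated basis, 250.0 lb — a pure rounding effect).
Whole-batch sum: Σ batch = 269.3 lb; the LOI term Σ batch·LOI equals 19.36 lb; yield, glass over the total, = 92.81%.

Revised batch per 250.0 lb melt:
  Alumina: 45.21 lb
  Boric acid: 27.23 lb
  Glass-grade sand: 165.5 lb
  K2CO3: 19.31 lb
  Lithium carbonate: 0.9938 lb
  Zinc oxide: 11.08 lb
Total batch = 269.3 lb; LOI loss = 19.36 lb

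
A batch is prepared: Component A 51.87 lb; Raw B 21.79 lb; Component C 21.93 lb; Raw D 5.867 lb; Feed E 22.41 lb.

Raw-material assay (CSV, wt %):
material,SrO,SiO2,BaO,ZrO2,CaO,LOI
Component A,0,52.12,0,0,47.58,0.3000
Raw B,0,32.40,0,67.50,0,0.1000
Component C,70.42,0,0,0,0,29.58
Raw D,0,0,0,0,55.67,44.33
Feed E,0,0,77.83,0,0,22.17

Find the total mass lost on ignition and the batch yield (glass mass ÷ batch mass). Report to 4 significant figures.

Working values appear, rounded to four significant digits, on the page — all arithmetic holds exact precision at each step. Each reported number takes exactly one rounding. All derived quantities (the totals, net glass mass, ignition loss, the five compositions, the yield) are computed in exact precision from the weighed amounts for 109.6 lb of glass precisely as stated by either problem or answer.
LOI of each material in turn:
  Component A: 51.87 × 0.003000 = 0.1556 lb
  Raw B: 21.79 × 0.001000 = 0.02179 lb
  Component C: 21.93 × 0.2958 = 6.487 lb
  Raw D: 5.867 × 0.4433 = 2.601 lb
  Feed E: 22.41 × 0.2217 = 4.968 lb
Total LOI = 14.23 lb
Glass = batch − LOI = 123.9 − 14.23 = 109.6 lb

LOI loss = 14.23 lb; glass = 109.6 lb; yield = 88.51%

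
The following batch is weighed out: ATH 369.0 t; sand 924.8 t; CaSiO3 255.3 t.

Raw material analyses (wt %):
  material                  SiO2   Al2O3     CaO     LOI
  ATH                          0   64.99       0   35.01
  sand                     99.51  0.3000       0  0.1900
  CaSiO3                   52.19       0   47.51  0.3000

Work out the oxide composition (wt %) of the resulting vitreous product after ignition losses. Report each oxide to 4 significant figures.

Glass mass = 1417 t (batch 1549 − LOI 131.7).
Composition: SiO2 74.33%, Al2O3 17.12%, CaO 8.557%

The working math keeps full float precision at each step — mid-chain values appear, rounded to four significant digits, at each printed step — exactly one rounding lands on each reported figure — all derived quantities are computed using the weight values for 1417 t of glass at full float precision (the yield, three oxide percentages, totals, ignition loss, glass mass), as written in question or answer.
Per-oxide mass from batch:
  SiO2: 924.8·0.9951 + 255.3·0.5219 = 1054 t
  Al2O3: 369.0·0.6499 + 924.8·0.003000 = 242.6 t
  CaO: 255.3·0.4751 = 121.3 t
LOI: 369.0·0.3501 + 924.8·0.001900 + 255.3·0.003000 = 131.7 t
batch − LOI leaves glass = 1549 − 131.7 = 1417 t (= Σ oxide masses)
oxide / glass × 100 gives the wt %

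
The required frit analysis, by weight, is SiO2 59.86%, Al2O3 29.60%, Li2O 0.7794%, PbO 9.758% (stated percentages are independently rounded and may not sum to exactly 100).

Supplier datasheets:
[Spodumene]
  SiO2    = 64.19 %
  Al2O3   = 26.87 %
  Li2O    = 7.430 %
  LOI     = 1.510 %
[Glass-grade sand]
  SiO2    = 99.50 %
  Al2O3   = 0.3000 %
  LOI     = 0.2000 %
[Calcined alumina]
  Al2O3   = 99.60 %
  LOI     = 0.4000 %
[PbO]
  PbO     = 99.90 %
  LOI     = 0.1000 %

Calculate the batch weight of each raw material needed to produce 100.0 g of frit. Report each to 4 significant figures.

Batch per 100.0 g frit:
  Spodumene: 10.49 g
  Glass-grade sand: 53.39 g
  Calcined alumina: 26.73 g
  PbO: 9.768 g
Total batch = 100.4 g; LOI loss = 0.3819 g; yield = 99.62%

Intermediates are printed (rounded to four significant figures) within the worked lines. Full precision is carried from first step to last — a single rounding produces each reported figure. The derived quantities are re-derived from the batch weights on 100.0 g of glass in full precision (the four compositions, the yield, totals, glass mass, LOI), as written in problem or answer.
Per-oxide target masses for 100.0 g frit:
  SiO2: 59.86% × 100.0 = 59.86 g
  Al2O3: 29.60% × 100.0 = 29.60 g
  Li2O: 0.7794% × 100.0 = 0.7794 g
  PbO: 9.758% × 100.0 = 9.758 g
A balance pass over the oxides, using the reported weights, under the basis named above (delivered sums recover each target up to rounding of the answer):
  SiO2: 10.49·0.6419 + 53.39·0.9950 = 59.86 g (target 59.86 g)
  Al2O3: 10.49·0.2687 + 53.39·0.003000 + 26.73·0.9960 = 29.60 g (target 29.60 g)
  Li2O: 10.49·0.07430 = 0.7794 g (target 0.7794 g)
  PbO: 9.768·0.9990 = 9.758 g (target 9.758 g)
Glass-mass sanity pass: Σ batch − LOI loss = 100.0 g (per-oxide target masses sum to 100.0 g; stated basis 100.0 g — rounding explains the deltas).
Batch total: Σ batch = 100.4 g; ignition loss, Σ(batch × LOI) = 0.3819 g; yield: glass divided by total = 99.62%.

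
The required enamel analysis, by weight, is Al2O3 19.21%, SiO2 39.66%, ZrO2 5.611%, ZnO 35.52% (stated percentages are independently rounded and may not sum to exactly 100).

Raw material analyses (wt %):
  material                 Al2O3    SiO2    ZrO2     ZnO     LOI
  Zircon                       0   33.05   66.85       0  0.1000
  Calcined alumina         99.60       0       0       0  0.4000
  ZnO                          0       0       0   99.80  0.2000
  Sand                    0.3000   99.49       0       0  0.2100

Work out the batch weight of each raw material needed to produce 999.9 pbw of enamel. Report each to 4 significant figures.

Values along the way are printed rounded to four significant figures in the working. Each numeric step holds full float precision from first step to last — exactly one rounding goes into every reported figure. Derived quantities (totals, the four compositions, yield, LOI, net glass mass) are carried in full precision from the weighed amounts at 999.9 pbw of glass exactly as shown in question or answer.
Per-oxide target masses for 999.9 pbw enamel:
  Al2O3: 19.21% × 999.9 = 192.1 pbw
  SiO2: 39.66% × 999.9 = 396.6 pbw
  ZrO2: 5.611% × 999.9 = 56.10 pbw
  ZnO: 35.52% × 999.9 = 355.2 pbw
A balance pass over the oxides, applying the batch weights above, relative to the basis at hand (every target is met by its sum given rounding of the digits):
  Al2O3: 191.7·0.9960 + 370.7·0.003000 = 192.0 pbw (target 192.1 pbw)
  SiO2: 83.93·0.3305 + 370.7·0.9949 = 396.5 pbw (target 396.6 pbw)
  ZrO2: 83.93·0.6685 = 56.11 pbw (target 56.10 pbw)
  ZnO: 355.9·0.9980 = 355.2 pbw (target 355.2 pbw)
Consistency of the glass mass: batch Σ − ignition loss = 999.9 pbw (the targets, summed, come to 999.9 pbw; with the basis standing at 999.9 pbw — any gap is answer rounding).
Whole-batch sum: Σ batch = 1002 pbw; LOI removed, Σ of batch·LOI: 2.341 pbw; the yield ratio, glass ÷ batch: 99.77%.

Batch per 999.9 pbw enamel:
  Zircon: 83.93 pbw
  Calcined alumina: 191.7 pbw
  ZnO: 355.9 pbw
  Sand: 370.7 pbw
Total batch = 1002 pbw; LOI loss = 2.341 pbw; yield = 99.77%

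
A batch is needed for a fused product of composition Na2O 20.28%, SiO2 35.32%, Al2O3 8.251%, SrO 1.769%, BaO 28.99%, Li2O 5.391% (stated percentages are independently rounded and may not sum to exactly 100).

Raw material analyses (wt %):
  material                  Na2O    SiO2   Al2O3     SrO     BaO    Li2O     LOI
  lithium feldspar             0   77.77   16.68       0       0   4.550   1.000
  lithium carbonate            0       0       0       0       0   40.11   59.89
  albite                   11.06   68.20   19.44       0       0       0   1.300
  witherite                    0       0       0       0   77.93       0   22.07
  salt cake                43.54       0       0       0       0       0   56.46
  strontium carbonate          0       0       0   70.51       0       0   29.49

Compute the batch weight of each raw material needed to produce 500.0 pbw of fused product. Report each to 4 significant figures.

Batch per 500.0 pbw fused product:
  lithium feldspar: 165.5 pbw
  lithium carbonate: 48.43 pbw
  albite: 70.19 pbw
  witherite: 186.0 pbw
  salt cake: 215.1 pbw
  strontium carbonate: 12.54 pbw
Total batch = 697.8 pbw; LOI loss = 197.8 pbw; yield = 71.66%

All arithmetic carries full float precision at every stage — the intermediate values appear, rounded to 4 significant digits, as written. Exactly one rounding lands on every reported result; derived quantities, including totals, six oxide percentages, yield, LOI, glass mass, are recomputed using the weight values at 500.0 pbw of glass at full precision, as they appear in the question or the answer.
Oxide-by-oxide targets in 500.0 pbw fused product:
  Na2O: 20.28% × 500.0 = 101.4 pbw
  SiO2: 35.32% × 500.0 = 176.6 pbw
  Al2O3: 8.251% × 500.0 = 41.26 pbw
  SrO: 1.769% × 500.0 = 8.845 pbw
  BaO: 28.99% × 500.0 = 145.0 pbw
  Li2O: 5.391% × 500.0 = 26.96 pbw
Sums-versus-targets review using the reported weights, relative to the basis at hand (oxide sums agree with the targets once rounding is allowed for):
  Na2O: 70.19·0.1106 + 215.1·0.4354 = 101.4 pbw (target 101.4 pbw)
  SiO2: 165.5·0.7777 + 70.19·0.6820 = 176.6 pbw (target 176.6 pbw)
  Al2O3: 165.5·0.1668 + 70.19·0.1944 = 41.25 pbw (target 41.26 pbw)
  SrO: 12.54·0.7051 = 8.842 pbw (target 8.845 pbw)
  BaO: 186.0·0.7793 = 144.9 pbw (target 145.0 pbw)
  Li2O: 165.5·0.04550 + 48.43·0.4011 = 26.96 pbw (target 26.96 pbw)
Glass-mass closure: batch total minus LOI = 500.0 pbw (oxide target masses add up to 500.0 pbw; stated basis 500.0 pbw — deltas are rounding alone).
Whole-batch sum: Σ batch = 697.8 pbw; LOI loss = Σ batch·LOI = 197.8 pbw; yield = glass ÷ total batch = 71.66%.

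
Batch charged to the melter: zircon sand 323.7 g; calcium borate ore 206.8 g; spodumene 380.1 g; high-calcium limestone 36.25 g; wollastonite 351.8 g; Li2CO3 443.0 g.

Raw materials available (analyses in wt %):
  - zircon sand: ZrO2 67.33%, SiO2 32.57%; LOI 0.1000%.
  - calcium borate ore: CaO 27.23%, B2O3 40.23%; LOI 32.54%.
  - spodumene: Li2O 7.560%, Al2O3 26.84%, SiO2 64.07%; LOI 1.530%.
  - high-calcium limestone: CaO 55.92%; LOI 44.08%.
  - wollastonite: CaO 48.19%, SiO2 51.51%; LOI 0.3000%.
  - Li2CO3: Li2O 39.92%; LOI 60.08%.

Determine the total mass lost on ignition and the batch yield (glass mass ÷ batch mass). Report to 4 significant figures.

LOI loss = 356.6 g; glass = 1385 g; yield = 79.52%

Values along the way appear, with 4-significant-figure rounding, across the worked steps — the whole derivation maintains full float precision in all steps. Exactly one rounding lands on every reported figure; all derived quantities (the six compositions, yield, totals, LOI, glass mass) are rebuilt in exact precision from the weighed amounts on 1385 g of glass, as written in the problem or answer text.
Material-by-material LOI:
  zircon sand: 323.7 × 0.001000 = 0.3237 g
  calcium borate ore: 206.8 × 0.3254 = 67.29 g
  spodumene: 380.1 × 0.01530 = 5.816 g
  high-calcium limestone: 36.25 × 0.4408 = 15.98 g
  wollastonite: 351.8 × 0.003000 = 1.055 g
  Li2CO3: 443.0 × 0.6008 = 266.2 g
Total LOI = 356.6 g
Glass = batch − LOI = 1742 − 356.6 = 1385 g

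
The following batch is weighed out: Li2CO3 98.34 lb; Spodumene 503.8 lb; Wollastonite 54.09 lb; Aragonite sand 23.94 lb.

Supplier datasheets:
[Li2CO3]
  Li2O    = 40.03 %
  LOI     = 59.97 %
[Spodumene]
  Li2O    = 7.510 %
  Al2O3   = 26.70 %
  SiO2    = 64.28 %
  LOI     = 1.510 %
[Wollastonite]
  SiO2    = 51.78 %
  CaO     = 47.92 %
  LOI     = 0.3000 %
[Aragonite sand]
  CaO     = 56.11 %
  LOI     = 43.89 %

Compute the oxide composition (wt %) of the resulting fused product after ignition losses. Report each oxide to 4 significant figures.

Every computation runs at full float precision at each step; working values are printed (rounded to 4 significant digits) at each printed step; each reported number is rounded exactly once. All derived quantities, which include the yield, the totals, glass mass, the four compositions, LOI, are computed at full precision, precisely as stated by the problem or answer text, from the batch weights per 602.9 lb of glass.
Per-oxide mass from batch:
  Li2O: 98.34·0.4003 + 503.8·0.07510 = 77.20 lb
  Al2O3: 503.8·0.2670 = 134.5 lb
  SiO2: 503.8·0.6428 + 54.09·0.5178 = 351.9 lb
  CaO: 54.09·0.4792 + 23.94·0.5611 = 39.35 lb
LOI: 98.34·0.5997 + 503.8·0.01510 + 54.09·0.003000 + 23.94·0.4389 = 77.25 lb
Glass mass = batch − LOI = 680.2 − 77.25 = 602.9 lb (equal to the oxide-mass sum)
percent share: oxide ÷ glass, ×100

Glass mass = 602.9 lb (batch 680.2 − LOI 77.25).
Composition: Li2O 12.80%, Al2O3 22.31%, SiO2 58.36%, CaO 6.527%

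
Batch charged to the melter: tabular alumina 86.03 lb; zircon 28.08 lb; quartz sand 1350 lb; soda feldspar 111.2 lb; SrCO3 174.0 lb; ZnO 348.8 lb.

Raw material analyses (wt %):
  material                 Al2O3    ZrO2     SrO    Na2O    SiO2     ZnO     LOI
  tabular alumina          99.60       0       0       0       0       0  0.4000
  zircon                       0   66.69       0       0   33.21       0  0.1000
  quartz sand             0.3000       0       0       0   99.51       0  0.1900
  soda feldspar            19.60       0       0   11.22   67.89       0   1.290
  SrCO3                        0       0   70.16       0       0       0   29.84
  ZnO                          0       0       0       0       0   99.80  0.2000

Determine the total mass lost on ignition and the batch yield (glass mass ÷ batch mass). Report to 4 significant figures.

Mid-chain values are printed, rounded to 4 significant figures, between the steps — the whole derivation runs at exact precision from start to finish — exactly one rounding goes into every reported number. Derived quantities are re-derived in full precision (glass mass, the yield, six oxide percentages, LOI, the totals) using the weight values for 2041 lb of glass precisely as stated by the question or the answer.
Each material's LOI contribution:
  tabular alumina: 86.03 × 0.004000 = 0.3441 lb
  zircon: 28.08 × 0.001000 = 0.02808 lb
  quartz sand: 1350 × 0.001900 = 2.565 lb
  soda feldspar: 111.2 × 0.01290 = 1.434 lb
  SrCO3: 174.0 × 0.2984 = 51.92 lb
  ZnO: 348.8 × 0.002000 = 0.6976 lb
Total LOI = 56.99 lb
Glass = batch − LOI = 2098 − 56.99 = 2041 lb

LOI loss = 56.99 lb; glass = 2041 lb; yield = 97.28%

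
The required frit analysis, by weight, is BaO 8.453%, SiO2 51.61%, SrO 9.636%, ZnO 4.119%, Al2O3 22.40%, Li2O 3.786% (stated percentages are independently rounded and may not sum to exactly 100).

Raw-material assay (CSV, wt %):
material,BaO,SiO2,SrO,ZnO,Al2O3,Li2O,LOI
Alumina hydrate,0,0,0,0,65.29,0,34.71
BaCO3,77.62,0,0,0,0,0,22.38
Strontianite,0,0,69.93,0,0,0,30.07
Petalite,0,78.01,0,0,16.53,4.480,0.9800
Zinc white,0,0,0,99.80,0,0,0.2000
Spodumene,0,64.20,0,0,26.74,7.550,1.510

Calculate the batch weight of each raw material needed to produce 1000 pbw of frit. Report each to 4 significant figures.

Intermediates appear (rounded to 4 significant digits) in the working. All internal work carries full precision end to end — each reported figure is rounded exactly once — all derived quantities (the six compositions, LOI, the totals, glass mass, the yield) are computed using the weight values for 1000 pbw of glass at full precision as written in the problem or the answer.
Target masses of each oxide per 1000 pbw frit:
  BaO: 8.453% × 1000 = 84.53 pbw
  SiO2: 51.61% × 1000 = 516.1 pbw
  SrO: 9.636% × 1000 = 96.36 pbw
  ZnO: 4.119% × 1000 = 41.19 pbw
  Al2O3: 22.40% × 1000 = 224.0 pbw
  Li2O: 3.786% × 1000 = 37.86 pbw
Mass-balance tally per oxide given the weights on record, versus the basis set out (oxide sums agree with the targets given rounding of the digits):
  BaO: 108.9·0.7762 = 84.53 pbw (target 84.53 pbw)
  SiO2: 486.4·0.7801 + 212.8·0.6420 = 516.1 pbw (target 516.1 pbw)
  SrO: 137.8·0.6993 = 96.36 pbw (target 96.36 pbw)
  ZnO: 41.27·0.9980 = 41.19 pbw (target 41.19 pbw)
  Al2O3: 132.8·0.6529 + 486.4·0.1653 + 212.8·0.2674 = 224.0 pbw (target 224.0 pbw)
  Li2O: 486.4·0.04480 + 212.8·0.07550 = 37.86 pbw (target 37.86 pbw)
The glass-mass cross-check: whole batch net of LOI = 1000 pbw (the Σ of target masses is 1000 pbw; against the stated basis, 1000 pbw — rounding explains the deltas).
Batch grand total — Σ batch = 1120 pbw; loss to ignition Σ batch·LOI = 120.0 pbw; yield, glass over the total, = 89.29%.

Batch per 1000 pbw frit:
  Alumina hydrate: 132.8 pbw
  BaCO3: 108.9 pbw
  Strontianite: 137.8 pbw
  Petalite: 486.4 pbw
  Zinc white: 41.27 pbw
  Spodumene: 212.8 pbw
Total batch = 1120 pbw; LOI loss = 120.0 pbw; yield = 89.29%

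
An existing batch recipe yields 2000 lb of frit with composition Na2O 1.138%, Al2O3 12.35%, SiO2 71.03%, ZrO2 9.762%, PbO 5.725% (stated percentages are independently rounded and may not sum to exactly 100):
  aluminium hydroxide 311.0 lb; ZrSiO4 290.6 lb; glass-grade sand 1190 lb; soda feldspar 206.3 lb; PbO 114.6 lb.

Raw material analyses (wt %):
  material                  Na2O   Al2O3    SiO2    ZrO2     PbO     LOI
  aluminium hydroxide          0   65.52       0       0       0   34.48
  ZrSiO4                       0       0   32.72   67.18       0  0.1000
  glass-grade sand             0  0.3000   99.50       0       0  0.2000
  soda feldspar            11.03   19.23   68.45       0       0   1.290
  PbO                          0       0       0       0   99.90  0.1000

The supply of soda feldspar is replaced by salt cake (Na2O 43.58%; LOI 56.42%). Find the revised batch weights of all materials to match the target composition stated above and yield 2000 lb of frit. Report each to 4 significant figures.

Values along the way are displayed, with 4-significant-figure rounding, across the worked steps. The working math keeps full precision in all steps — every reported value is rounded exactly once — the derived quantities are re-derived at full float precision (five oxide percentages, ignition loss, the yield, net glass mass, the totals) starting from the weights at 2000 lb of glass, exactly as shown in either problem or answer.
The oxide mass targets at 2000 lb frit:
  Na2O: 1.138% × 2000 = 22.76 lb
  Al2O3: 12.35% × 2000 = 247.0 lb
  SiO2: 71.03% × 2000 = 1421 lb
  ZrO2: 9.762% × 2000 = 195.2 lb
  PbO: 5.725% × 2000 = 114.5 lb
Oxide-by-oxide audit on the weights just shown, versus the basis set out (summed amounts equal target values exact up to rounding of places):
  Na2O: 52.23·0.4358 = 22.76 lb (target 22.76 lb)
  Al2O3: 370.9·0.6552 + 1332·0.003000 = 247.0 lb (target 247.0 lb)
  SiO2: 290.6·0.3272 + 1332·0.9950 = 1420 lb (target 1421 lb)
  ZrO2: 290.6·0.6718 = 195.2 lb (target 195.2 lb)
  PbO: 114.6·0.9990 = 114.5 lb (target 114.5 lb)
Glass-mass closure: net batch after ignition = 2000 lb (the targets, summed, come to 2000 lb; with the basis standing at 2000 lb — a pure rounding effect).
Adding the batch up: Σ batch = 2160 lb; LOI loss = Σ batch·LOI = 160.4 lb; as yield: glass ÷ batch → 92.57%.

Revised batch per 2000 lb frit:
  aluminium hydroxide: 370.9 lb
  ZrSiO4: 290.6 lb
  glass-grade sand: 1332 lb
  salt cake: 52.23 lb
  PbO: 114.6 lb
Total batch = 2160 lb; LOI loss = 160.4 lb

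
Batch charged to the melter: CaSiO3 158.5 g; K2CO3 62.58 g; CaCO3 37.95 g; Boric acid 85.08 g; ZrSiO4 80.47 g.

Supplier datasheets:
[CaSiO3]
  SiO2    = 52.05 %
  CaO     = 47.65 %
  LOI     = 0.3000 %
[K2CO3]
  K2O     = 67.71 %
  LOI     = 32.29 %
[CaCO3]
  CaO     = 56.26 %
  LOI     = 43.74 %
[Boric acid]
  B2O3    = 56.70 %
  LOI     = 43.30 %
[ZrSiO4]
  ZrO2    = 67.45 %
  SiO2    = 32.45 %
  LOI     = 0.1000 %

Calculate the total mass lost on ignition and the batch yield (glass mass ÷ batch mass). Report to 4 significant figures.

Working values are printed, with 4-significant-digit rounding, alongside each step — the working math runs at exact precision from first step to last; each reported figure undergoes a single rounding; derived quantities, including glass mass, the totals, the yield, the five compositions, LOI, are carried using the weight values on 350.4 g of glass in exact precision as given in problem or answer.
Ignition loss by material:
  CaSiO3: 158.5 × 0.003000 = 0.4755 g
  K2CO3: 62.58 × 0.3229 = 20.21 g
  CaCO3: 37.95 × 0.4374 = 16.60 g
  Boric acid: 85.08 × 0.4330 = 36.84 g
  ZrSiO4: 80.47 × 0.001000 = 0.08047 g
Total LOI = 74.20 g
Glass = batch − LOI = 424.6 − 74.20 = 350.4 g

LOI loss = 74.20 g; glass = 350.4 g; yield = 82.52%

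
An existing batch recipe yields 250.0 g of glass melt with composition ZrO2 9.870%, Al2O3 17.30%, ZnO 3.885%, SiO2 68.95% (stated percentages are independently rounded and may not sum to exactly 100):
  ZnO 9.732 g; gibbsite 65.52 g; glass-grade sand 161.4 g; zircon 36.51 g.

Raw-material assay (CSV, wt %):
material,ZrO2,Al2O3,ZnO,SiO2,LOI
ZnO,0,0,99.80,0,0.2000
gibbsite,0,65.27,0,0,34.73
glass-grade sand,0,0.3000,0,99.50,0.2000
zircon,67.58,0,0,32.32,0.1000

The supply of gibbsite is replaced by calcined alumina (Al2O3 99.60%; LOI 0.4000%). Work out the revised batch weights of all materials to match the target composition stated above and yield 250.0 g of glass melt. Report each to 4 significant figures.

Each numeric step maintains exact precision all the way through. Working values are shown with 4-significant-figure rounding in the working — every reported result takes a single rounding. The derived quantities (yield, LOI, the four compositions, the totals, net glass mass) are recomputed starting from the weights at 250.0 g of glass in full precision precisely as stated by the question or the answer.
Target masses of each oxide per 250.0 g glass melt:
  ZrO2: 9.870% × 250.0 = 24.68 g
  Al2O3: 17.30% × 250.0 = 43.25 g
  ZnO: 3.885% × 250.0 = 9.712 g
  SiO2: 68.95% × 250.0 = 172.4 g
Balance tally, oxide-wise, using the reported weights, at the basis given (oxide sums agree with the targets exact up to rounding of places):
  ZrO2: 36.51·0.6758 = 24.67 g (target 24.68 g)
  Al2O3: 42.94·0.9960 + 161.4·0.003000 = 43.25 g (target 43.25 g)
  ZnO: 9.732·0.9980 = 9.713 g (target 9.712 g)
  SiO2: 161.4·0.9950 + 36.51·0.3232 = 172.4 g (target 172.4 g)
Consistency of the glass mass: net batch after ignition = 250.0 g (the Σ of target masses is 250.0 g; with the basis standing at 250.0 g — a pure rounding effect).
Total batch = Σ batch = 250.6 g; LOI removed, Σ of batch·LOI: 0.5505 g; yield = glass ÷ total batch = 99.78%.

Revised batch per 250.0 g glass melt:
  ZnO: 9.732 g
  calcined alumina: 42.94 g
  glass-grade sand: 161.4 g
  zircon: 36.51 g
Total batch = 250.6 g; LOI loss = 0.5505 g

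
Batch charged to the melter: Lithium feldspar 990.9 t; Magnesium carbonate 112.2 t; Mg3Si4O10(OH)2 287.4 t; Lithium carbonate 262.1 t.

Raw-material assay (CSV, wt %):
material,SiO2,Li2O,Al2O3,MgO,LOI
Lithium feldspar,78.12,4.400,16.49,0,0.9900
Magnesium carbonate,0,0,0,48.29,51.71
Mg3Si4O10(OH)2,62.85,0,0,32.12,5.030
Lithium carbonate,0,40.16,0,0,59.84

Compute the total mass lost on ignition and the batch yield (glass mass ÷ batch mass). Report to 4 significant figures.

LOI loss = 239.1 t; glass = 1413 t; yield = 85.53%

Each numeric step holds full precision from start to finish. Rounding to 4 significant figures extends to each working value as shown. Exactly one rounding goes into every reported figure. Derived quantities are recomputed from the batch weights at 1413 t of glass at full precision (the yield, ignition loss, totals, net glass mass, four oxide percentages) exactly as shown in problem or answer.
Ignition loss by material:
  Lithium feldspar: 990.9 × 0.009900 = 9.810 t
  Magnesium carbonate: 112.2 × 0.5171 = 58.02 t
  Mg3Si4O10(OH)2: 287.4 × 0.05030 = 14.46 t
  Lithium carbonate: 262.1 × 0.5984 = 156.8 t
Total LOI = 239.1 t
Glass = batch − LOI = 1653 − 239.1 = 1413 t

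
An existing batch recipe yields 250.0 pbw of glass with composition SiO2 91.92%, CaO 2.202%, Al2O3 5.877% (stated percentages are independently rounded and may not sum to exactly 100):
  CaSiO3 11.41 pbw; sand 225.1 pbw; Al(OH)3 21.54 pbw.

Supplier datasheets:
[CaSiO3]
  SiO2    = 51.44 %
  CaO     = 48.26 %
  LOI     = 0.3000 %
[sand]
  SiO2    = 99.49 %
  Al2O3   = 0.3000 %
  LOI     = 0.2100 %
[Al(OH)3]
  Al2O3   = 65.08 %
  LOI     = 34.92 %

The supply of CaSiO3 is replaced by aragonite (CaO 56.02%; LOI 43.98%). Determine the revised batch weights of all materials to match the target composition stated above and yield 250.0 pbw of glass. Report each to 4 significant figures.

Working values are shown, rounded to four significant figures, between the steps. Each numeric step carries full precision from first step to last; each reported result is rounded exactly once — derived quantities are re-derived starting from the weights for 250.0 pbw of glass in full precision (the totals, three oxide percentages, ignition loss, yield, glass mass), as they appear in either problem or answer.
Oxide-by-oxide targets in 250.0 pbw glass:
  SiO2: 91.92% × 250.0 = 229.8 pbw
  CaO: 2.202% × 250.0 = 5.505 pbw
  Al2O3: 5.877% × 250.0 = 14.69 pbw
Oxide-by-oxide audit from the weights as reported, per the basis as stated (sums match the target masses once rounding is allowed for):
  SiO2: 231.0·0.9949 = 229.8 pbw (target 229.8 pbw)
  CaO: 9.827·0.5602 = 5.505 pbw (target 5.505 pbw)
  Al2O3: 231.0·0.003000 + 21.51·0.6508 = 14.69 pbw (target 14.69 pbw)
Auditing the glass mass value: batch total minus LOI = 250.0 pbw (the targets, summed, come to 250.0 pbw; stated basis 250.0 pbw — differing by rounding only).
Adding the batch up: Σ batch = 262.3 pbw; the LOI term Σ batch·LOI equals 12.32 pbw; the yield ratio, glass ÷ batch: 95.30%.

Revised batch per 250.0 pbw glass:
  aragonite: 9.827 pbw
  sand: 231.0 pbw
  Al(OH)3: 21.51 pbw
Total batch = 262.3 pbw; LOI loss = 12.32 pbw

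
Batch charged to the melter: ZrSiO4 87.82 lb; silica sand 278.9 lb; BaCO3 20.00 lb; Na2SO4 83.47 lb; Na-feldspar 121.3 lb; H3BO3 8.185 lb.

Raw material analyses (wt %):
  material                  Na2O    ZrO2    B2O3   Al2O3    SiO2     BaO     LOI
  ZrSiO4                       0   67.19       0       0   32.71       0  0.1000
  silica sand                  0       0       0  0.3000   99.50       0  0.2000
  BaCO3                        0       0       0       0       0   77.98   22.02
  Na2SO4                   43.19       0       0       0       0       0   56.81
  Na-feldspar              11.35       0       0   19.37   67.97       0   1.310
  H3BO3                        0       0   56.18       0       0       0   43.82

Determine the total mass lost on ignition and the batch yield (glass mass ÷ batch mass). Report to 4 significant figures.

Intermediates are printed, with 4-significant-digit rounding, in the working — each numeric step holds full precision at all times — every reported value receives exactly one rounding. All derived quantities are rebuilt starting from the weights at 542.0 lb of glass in exact precision (six oxide percentages, glass mass, the totals, ignition loss, the yield), as given in question or answer.
Material-by-material LOI:
  ZrSiO4: 87.82 × 0.001000 = 0.08782 lb
  silica sand: 278.9 × 0.002000 = 0.5578 lb
  BaCO3: 20.00 × 0.2202 = 4.404 lb
  Na2SO4: 83.47 × 0.5681 = 47.42 lb
  Na-feldspar: 121.3 × 0.01310 = 1.589 lb
  H3BO3: 8.185 × 0.4382 = 3.587 lb
Total LOI = 57.64 lb
Glass = batch − LOI = 599.7 − 57.64 = 542.0 lb

LOI loss = 57.64 lb; glass = 542.0 lb; yield = 90.39%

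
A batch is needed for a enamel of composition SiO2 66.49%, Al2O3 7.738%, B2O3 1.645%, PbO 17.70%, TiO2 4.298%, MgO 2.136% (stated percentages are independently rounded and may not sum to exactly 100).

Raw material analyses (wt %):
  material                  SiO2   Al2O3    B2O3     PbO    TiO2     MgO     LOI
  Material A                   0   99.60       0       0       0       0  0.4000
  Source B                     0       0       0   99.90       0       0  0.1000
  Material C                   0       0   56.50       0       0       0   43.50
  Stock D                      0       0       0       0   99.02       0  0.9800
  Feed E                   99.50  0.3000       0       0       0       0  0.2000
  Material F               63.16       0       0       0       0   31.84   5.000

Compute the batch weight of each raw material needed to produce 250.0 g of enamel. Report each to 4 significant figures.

Batch per 250.0 g enamel:
  Material A: 18.95 g
  Source B: 44.29 g
  Material C: 7.279 g
  Stock D: 10.85 g
  Feed E: 156.4 g
  Material F: 16.77 g
Total batch = 254.5 g; LOI loss = 4.544 g; yield = 98.21%

Values along the way are displayed rounded to four significant figures across the worked steps. The working math carries full float precision through every step. Every reported figure undergoes a single rounding; the derived quantities are rebuilt in full precision (six oxide percentages, yield, LOI, glass mass, the totals) from the batch weights at 250.0 g of glass as they appear in the problem or the answer.
Per-oxide target masses for 250.0 g enamel:
  SiO2: 66.49% × 250.0 = 166.2 g
  Al2O3: 7.738% × 250.0 = 19.34 g
  B2O3: 1.645% × 250.0 = 4.112 g
  PbO: 17.70% × 250.0 = 44.25 g
  TiO2: 4.298% × 250.0 = 10.74 g
  MgO: 2.136% × 250.0 = 5.340 g
Oxide-by-oxide audit per the reported batch figures, under the basis named above (each sum matches its target mass within answer rounding):
  SiO2: 156.4·0.9950 + 16.77·0.6316 = 166.2 g (target 166.2 g)
  Al2O3: 18.95·0.9960 + 156.4·0.003000 = 19.34 g (target 19.34 g)
  B2O3: 7.279·0.5650 = 4.113 g (target 4.112 g)
  PbO: 44.29·0.9990 = 44.25 g (target 44.25 g)
  TiO2: 10.85·0.9902 = 10.74 g (target 10.74 g)
  MgO: 16.77·0.3184 = 5.340 g (target 5.340 g)
Mass balance on the glass: Σ batch − LOI loss = 250.0 g (summing oxide targets gives 250.0 g; with the basis standing at 250.0 g — any gap is answer rounding).
Adding the batch up: Σ batch = 254.5 g; LOI loss = Σ batch·LOI = 4.544 g; yield, glass over the total, = 98.21%.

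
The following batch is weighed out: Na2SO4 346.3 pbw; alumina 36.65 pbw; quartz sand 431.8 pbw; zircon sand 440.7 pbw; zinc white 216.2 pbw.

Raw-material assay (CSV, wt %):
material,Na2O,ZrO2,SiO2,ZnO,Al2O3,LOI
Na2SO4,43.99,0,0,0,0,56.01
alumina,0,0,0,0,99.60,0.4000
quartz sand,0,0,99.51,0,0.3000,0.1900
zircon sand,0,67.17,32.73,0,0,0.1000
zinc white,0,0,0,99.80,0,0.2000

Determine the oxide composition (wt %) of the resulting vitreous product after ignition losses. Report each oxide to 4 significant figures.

The intermediate values appear (rounded to 4 significant figures) in the printout — the working math holds full precision at all times; every reported number is rounded once only; all derived quantities (glass mass, totals, ignition loss, yield, five oxide percentages) are computed starting from the weights at 1276 pbw of glass at exact precision as quoted within question or answer.
Delivered oxide masses:
  Na2O: 346.3·0.4399 = 152.3 pbw
  ZrO2: 440.7·0.6717 = 296.0 pbw
  SiO2: 431.8·0.9951 + 440.7·0.3273 = 573.9 pbw
  ZnO: 216.2·0.9980 = 215.8 pbw
  Al2O3: 36.65·0.9960 + 431.8·0.003000 = 37.80 pbw
LOI: 346.3·0.5601 + 36.65·0.004000 + 431.8·0.001900 + 440.7·0.001000 + 216.2·0.002000 = 195.8 pbw
The glass mass, total less LOI, = 1472 − 195.8 = 1276 pbw (equal to the oxide-mass sum)
each wt % is 100 × oxide ÷ glass

Glass mass = 1276 pbw (batch 1472 − LOI 195.8).
Composition: Na2O 11.94%, ZrO2 23.20%, SiO2 44.98%, ZnO 16.91%, Al2O3 2.963%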